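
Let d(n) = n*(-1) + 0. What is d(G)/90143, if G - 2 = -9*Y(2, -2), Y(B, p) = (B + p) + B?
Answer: 16/90143 ≈ 0.00017750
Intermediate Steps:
Y(B, p) = p + 2*B
G = -16 (G = 2 - 9*(-2 + 2*2) = 2 - 9*(-2 + 4) = 2 - 9*2 = 2 - 18 = -16)
d(n) = -n (d(n) = -n + 0 = -n)
d(G)/90143 = -1*(-16)/90143 = 16*(1/90143) = 16/90143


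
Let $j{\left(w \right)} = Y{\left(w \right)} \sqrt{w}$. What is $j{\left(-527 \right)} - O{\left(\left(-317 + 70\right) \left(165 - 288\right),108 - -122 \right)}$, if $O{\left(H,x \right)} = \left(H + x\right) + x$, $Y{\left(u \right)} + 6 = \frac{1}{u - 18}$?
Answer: $-30841 - \frac{3271 i \sqrt{527}}{545} \approx -30841.0 - 137.78 i$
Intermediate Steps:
$Y{\left(u \right)} = -6 + \frac{1}{-18 + u}$ ($Y{\left(u \right)} = -6 + \frac{1}{u - 18} = -6 + \frac{1}{-18 + u}$)
$O{\left(H,x \right)} = H + 2 x$
$j{\left(w \right)} = \frac{\sqrt{w} \left(109 - 6 w\right)}{-18 + w}$ ($j{\left(w \right)} = \frac{109 - 6 w}{-18 + w} \sqrt{w} = \frac{\sqrt{w} \left(109 - 6 w\right)}{-18 + w}$)
$j{\left(-527 \right)} - O{\left(\left(-317 + 70\right) \left(165 - 288\right),108 - -122 \right)} = \frac{\sqrt{-527} \left(109 - -3162\right)}{-18 - 527} - \left(\left(-317 + 70\right) \left(165 - 288\right) + 2 \left(108 - -122\right)\right) = \frac{i \sqrt{527} \left(109 + 3162\right)}{-545} - \left(\left(-247\right) \left(-123\right) + 2 \left(108 + 122\right)\right) = i \sqrt{527} \left(- \frac{1}{545}\right) 3271 - \left(30381 + 2 \cdot 230\right) = - \frac{3271 i \sqrt{527}}{545} - \left(30381 + 460\right) = - \frac{3271 i \sqrt{527}}{545} - 30841 = -30841 - \frac{3271 i \sqrt{527}}{545}$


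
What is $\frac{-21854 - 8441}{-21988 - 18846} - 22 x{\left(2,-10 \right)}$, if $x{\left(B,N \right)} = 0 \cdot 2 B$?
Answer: $\frac{30295}{40834} \approx 0.74191$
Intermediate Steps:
$x{\left(B,N \right)} = 0$ ($x{\left(B,N \right)} = 0 B = 0$)
$\frac{-21854 - 8441}{-21988 - 18846} - 22 x{\left(2,-10 \right)} = \frac{-21854 - 8441}{-21988 - 18846} - 22 \cdot 0 = - \frac{30295}{-40834} - 0 = \left(-30295\right) \left(- \frac{1}{40834}\right) + 0 = \frac{30295}{40834} + 0 = \frac{30295}{40834}$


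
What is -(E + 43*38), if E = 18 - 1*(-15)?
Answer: -1667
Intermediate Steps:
E = 33 (E = 18 + 15 = 33)
-(E + 43*38) = -(33 + 43*38) = -(33 + 1634) = -1*1667 = -1667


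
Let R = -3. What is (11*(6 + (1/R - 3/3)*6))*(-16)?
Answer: 352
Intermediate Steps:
(11*(6 + (1/R - 3/3)*6))*(-16) = (11*(6 + (1/(-3) - 3/3)*6))*(-16) = (11*(6 + (1*(-1/3) - 3*1/3)*6))*(-16) = (11*(6 + (-1/3 - 1)*6))*(-16) = (11*(6 - 4/3*6))*(-16) = (11*(6 - 8))*(-16) = (11*(-2))*(-16) = -22*(-16) = 352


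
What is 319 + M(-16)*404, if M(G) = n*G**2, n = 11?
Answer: 1137983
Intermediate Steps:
M(G) = 11*G**2
319 + M(-16)*404 = 319 + (11*(-16)**2)*404 = 319 + (11*256)*404 = 319 + 2816*404 = 319 + 1137664 = 1137983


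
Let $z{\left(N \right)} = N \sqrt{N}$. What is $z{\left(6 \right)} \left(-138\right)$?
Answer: $- 828 \sqrt{6} \approx -2028.2$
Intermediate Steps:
$z{\left(N \right)} = N^{\frac{3}{2}}$
$z{\left(6 \right)} \left(-138\right) = 6^{\frac{3}{2}} \left(-138\right) = 6 \sqrt{6} \left(-138\right) = - 828 \sqrt{6}$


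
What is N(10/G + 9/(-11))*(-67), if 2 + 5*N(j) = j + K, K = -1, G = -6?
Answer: 12127/165 ≈ 73.497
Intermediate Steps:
N(j) = -⅗ + j/5 (N(j) = -⅖ + (j - 1)/5 = -⅖ + (-1 + j)/5 = -⅖ + (-⅕ + j/5) = -⅗ + j/5)
N(10/G + 9/(-11))*(-67) = (-⅗ + (10/(-6) + 9/(-11))/5)*(-67) = (-⅗ + (10*(-⅙) + 9*(-1/11))/5)*(-67) = (-⅗ + (-5/3 - 9/11)/5)*(-67) = (-⅗ + (⅕)*(-82/33))*(-67) = (-⅗ - 82/165)*(-67) = -181/165*(-67) = 12127/165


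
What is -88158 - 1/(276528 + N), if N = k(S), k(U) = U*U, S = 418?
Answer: -39781473817/451252 ≈ -88158.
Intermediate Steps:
k(U) = U²
N = 174724 (N = 418² = 174724)
-88158 - 1/(276528 + N) = -88158 - 1/(276528 + 174724) = -88158 - 1/451252 = -39781473817/451252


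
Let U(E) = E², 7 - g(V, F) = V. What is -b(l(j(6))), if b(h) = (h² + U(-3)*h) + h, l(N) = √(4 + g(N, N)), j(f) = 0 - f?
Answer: -17 - 10*√17 ≈ -58.231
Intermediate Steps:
g(V, F) = 7 - V
j(f) = -f
l(N) = √(11 - N) (l(N) = √(4 + (7 - N)) = √(11 - N))
b(h) = h² + 10*h (b(h) = (h² + (-3)²*h) + h = (h² + 9*h) + h = h² + 10*h)
-b(l(j(6))) = -√(11 - (-1)*6)*(10 + √(11 - (-1)*6)) = -√(11 - 1*(-6))*(10 + √(11 - 1*(-6))) = -√(11 + 6)*(10 + √(11 + 6)) = -√17*(10 + √17)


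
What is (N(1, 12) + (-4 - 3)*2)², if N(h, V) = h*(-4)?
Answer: 324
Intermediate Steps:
N(h, V) = -4*h
(N(1, 12) + (-4 - 3)*2)² = (-4*1 + (-4 - 3)*2)² = (-4 - 7*2)² = (-4 - 14)² = (-18)² = 324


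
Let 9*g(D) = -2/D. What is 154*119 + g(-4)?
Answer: 329869/18 ≈ 18326.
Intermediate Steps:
g(D) = -2/(9*D) (g(D) = (-2/D)/9 = -2/(9*D))
154*119 + g(-4) = 154*119 - 2/9/(-4) = 18326 - 2/9*(-¼) = 18326 + 1/18 = 329869/18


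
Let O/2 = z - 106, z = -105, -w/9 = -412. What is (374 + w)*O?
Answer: -1722604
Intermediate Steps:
w = 3708 (w = -9*(-412) = 3708)
O = -422 (O = 2*(-105 - 106) = 2*(-211) = -422)
(374 + w)*O = (374 + 3708)*(-422) = 4082*(-422) = -1722604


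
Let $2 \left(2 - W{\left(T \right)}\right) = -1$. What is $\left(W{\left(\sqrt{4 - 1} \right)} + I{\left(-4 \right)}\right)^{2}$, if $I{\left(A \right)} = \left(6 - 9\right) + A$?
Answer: $\frac{81}{4} \approx 20.25$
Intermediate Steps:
$I{\left(A \right)} = -3 + A$ ($I{\left(A \right)} = \left(6 - 9\right) + A = -3 + A$)
$W{\left(T \right)} = \frac{5}{2}$ ($W{\left(T \right)} = 2 - - \frac{1}{2} = 2 + \frac{1}{2} = \frac{5}{2}$)
$\left(W{\left(\sqrt{4 - 1} \right)} + I{\left(-4 \right)}\right)^{2} = \left(\frac{5}{2} - 7\right)^{2} = \left(- \frac{9}{2}\right)^{2} = \frac{81}{4}$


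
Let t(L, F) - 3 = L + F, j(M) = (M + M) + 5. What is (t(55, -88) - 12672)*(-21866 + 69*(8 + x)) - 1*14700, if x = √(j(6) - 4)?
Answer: 270715728 - 876438*√13 ≈ 2.6756e+8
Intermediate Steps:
j(M) = 5 + 2*M (j(M) = 2*M + 5 = 5 + 2*M)
t(L, F) = 3 + F + L (t(L, F) = 3 + (L + F) = 3 + (F + L) = 3 + F + L)
x = √13 (x = √((5 + 2*6) - 4) = √((5 + 12) - 4) = √(17 - 4) = √13 ≈ 3.6056)
(t(55, -88) - 12672)*(-21866 + 69*(8 + x)) - 1*14700 = ((3 - 88 + 55) - 12672)*(-21866 + 69*(8 + √13)) - 1*14700 = (-30 - 12672)*(-21866 + (552 + 69*√13)) - 14700 = -12702*(-21314 + 69*√13) - 14700 = (270730428 - 876438*√13) - 14700 = 270715728 - 876438*√13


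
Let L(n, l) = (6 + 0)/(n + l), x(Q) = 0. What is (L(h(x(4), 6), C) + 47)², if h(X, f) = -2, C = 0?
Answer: 1936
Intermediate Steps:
L(n, l) = 6/(l + n)
(L(h(x(4), 6), C) + 47)² = (6/(0 - 2) + 47)² = (6/(-2) + 47)² = (6*(-½) + 47)² = (-3 + 47)² = 44² = 1936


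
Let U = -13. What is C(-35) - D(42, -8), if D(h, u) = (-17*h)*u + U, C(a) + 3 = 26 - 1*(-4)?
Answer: -5672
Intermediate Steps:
C(a) = 27 (C(a) = -3 + (26 - 1*(-4)) = -3 + (26 + 4) = -3 + 30 = 27)
D(h, u) = -13 - 17*h*u (D(h, u) = (-17*h)*u - 13 = -17*h*u - 13 = -13 - 17*h*u)
C(-35) - D(42, -8) = 27 - (-13 - 17*42*(-8)) = 27 - (-13 + 5712) = 27 - 1*5699 = 27 - 5699 = -5672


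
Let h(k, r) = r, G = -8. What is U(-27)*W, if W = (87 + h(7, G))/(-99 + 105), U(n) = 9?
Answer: 237/2 ≈ 118.50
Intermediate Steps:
W = 79/6 (W = (87 - 8)/(-99 + 105) = 79/6 ≈ 13.167)
U(-27)*W = 9*(79/6) = 237/2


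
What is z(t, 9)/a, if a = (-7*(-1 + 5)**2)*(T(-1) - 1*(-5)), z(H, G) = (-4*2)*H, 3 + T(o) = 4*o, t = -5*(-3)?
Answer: -15/28 ≈ -0.53571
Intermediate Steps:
t = 15
T(o) = -3 + 4*o
z(H, G) = -8*H
a = 224 (a = (-7*(-1 + 5)**2)*((-3 + 4*(-1)) - 1*(-5)) = (-7*4**2)*((-3 - 4) + 5) = (-7*16)*(-7 + 5) = -112*(-2) = 224)
z(t, 9)/a = -8*15/224 = -120*1/224 = -15/28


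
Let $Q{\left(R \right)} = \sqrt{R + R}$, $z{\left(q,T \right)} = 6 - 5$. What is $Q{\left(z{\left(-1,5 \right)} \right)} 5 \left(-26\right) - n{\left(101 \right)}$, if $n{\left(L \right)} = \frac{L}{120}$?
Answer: $- \frac{101}{120} - 130 \sqrt{2} \approx -184.69$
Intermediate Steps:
$z{\left(q,T \right)} = 1$
$Q{\left(R \right)} = \sqrt{2} \sqrt{R}$ ($Q{\left(R \right)} = \sqrt{2 R} = \sqrt{2} \sqrt{R}$)
$n{\left(L \right)} = \frac{L}{120}$ ($n{\left(L \right)} = L \frac{1}{120} = \frac{L}{120}$)
$Q{\left(z{\left(-1,5 \right)} \right)} 5 \left(-26\right) - n{\left(101 \right)} = \sqrt{2} \sqrt{1} \cdot 5 \left(-26\right) - \frac{1}{120} \cdot 101 = \sqrt{2} \cdot 1 \cdot 5 \left(-26\right) - \frac{101}{120} = \sqrt{2} \cdot 5 \left(-26\right) - \frac{101}{120} = 5 \sqrt{2} \left(-26\right) - \frac{101}{120} = - 130 \sqrt{2} - \frac{101}{120} = - \frac{101}{120} - 130 \sqrt{2}$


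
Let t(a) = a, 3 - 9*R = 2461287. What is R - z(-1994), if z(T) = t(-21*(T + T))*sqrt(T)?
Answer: -273476 - 83748*I*sqrt(1994) ≈ -2.7348e+5 - 3.7397e+6*I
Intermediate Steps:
R = -273476 (R = 1/3 - 1/9*2461287 = 1/3 - 820429/3 = -273476)
z(T) = -42*T**(3/2) (z(T) = (-21*(T + T))*sqrt(T) = (-42*T)*sqrt(T) = -42*T**(3/2))
R - z(-1994) = -273476 - (-42)*(-1994)**(3/2) = -273476 - (-42)*(-1994*I*sqrt(1994)) = -273476 - 83748*I*sqrt(1994)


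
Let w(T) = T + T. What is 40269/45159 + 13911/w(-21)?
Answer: -69612839/210742 ≈ -330.32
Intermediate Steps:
w(T) = 2*T
40269/45159 + 13911/w(-21) = 40269/45159 + 13911/((2*(-21))) = 40269*(1/45159) + 13911/(-42) = 13423/15053 + 13911*(-1/42) = 13423/15053 - 4637/14 = -69612839/210742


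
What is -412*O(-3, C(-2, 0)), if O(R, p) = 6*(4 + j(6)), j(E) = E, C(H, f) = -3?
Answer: -24720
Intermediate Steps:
O(R, p) = 60 (O(R, p) = 6*(4 + 6) = 6*10 = 60)
-412*O(-3, C(-2, 0)) = -412*60 = -24720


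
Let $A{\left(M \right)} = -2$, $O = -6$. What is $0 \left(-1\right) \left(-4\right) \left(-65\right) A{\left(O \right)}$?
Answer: $0$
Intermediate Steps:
$0 \left(-1\right) \left(-4\right) \left(-65\right) A{\left(O \right)} = 0 \left(-1\right) \left(-4\right) \left(-65\right) \left(-2\right) = 0 \left(-4\right) \left(-65\right) \left(-2\right) = 0 \left(-65\right) \left(-2\right) = 0 \left(-2\right) = 0$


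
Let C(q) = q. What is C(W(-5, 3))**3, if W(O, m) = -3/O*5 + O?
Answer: -8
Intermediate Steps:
W(O, m) = O - 15/O (W(O, m) = -15/O + O = O - 15/O)
C(W(-5, 3))**3 = (-5 - 15/(-5))**3 = (-5 - 15*(-1/5))**3 = (-5 + 3)**3 = (-2)**3 = -8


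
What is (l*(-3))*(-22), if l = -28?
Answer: -1848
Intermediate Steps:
(l*(-3))*(-22) = -28*(-3)*(-22) = 84*(-22) = -1848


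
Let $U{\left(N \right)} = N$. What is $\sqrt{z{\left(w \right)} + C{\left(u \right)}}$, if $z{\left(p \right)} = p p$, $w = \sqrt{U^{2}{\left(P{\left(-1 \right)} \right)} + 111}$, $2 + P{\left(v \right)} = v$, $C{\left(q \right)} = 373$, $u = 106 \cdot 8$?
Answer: $\sqrt{493} \approx 22.204$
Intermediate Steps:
$u = 848$
$P{\left(v \right)} = -2 + v$
$w = 2 \sqrt{30}$ ($w = \sqrt{\left(-2 - 1\right)^{2} + 111} = \sqrt{\left(-3\right)^{2} + 111} = \sqrt{9 + 111} = \sqrt{120} = 2 \sqrt{30} \approx 10.954$)
$z{\left(p \right)} = p^{2}$
$\sqrt{z{\left(w \right)} + C{\left(u \right)}} = \sqrt{\left(2 \sqrt{30}\right)^{2} + 373} = \sqrt{120 + 373} = \sqrt{493}$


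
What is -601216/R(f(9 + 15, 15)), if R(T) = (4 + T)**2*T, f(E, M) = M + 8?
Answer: -601216/16767 ≈ -35.857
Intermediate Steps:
f(E, M) = 8 + M
R(T) = T*(4 + T)**2
-601216/R(f(9 + 15, 15)) = -601216*1/((4 + (8 + 15))**2*(8 + 15)) = -601216*1/(23*(4 + 23)**2) = -601216/(23*27**2) = -601216/(23*729) = -601216/16767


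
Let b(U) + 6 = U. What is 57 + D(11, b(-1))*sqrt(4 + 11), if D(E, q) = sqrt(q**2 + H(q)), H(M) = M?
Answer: 57 + 3*sqrt(70) ≈ 82.100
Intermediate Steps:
b(U) = -6 + U
D(E, q) = sqrt(q + q**2) (D(E, q) = sqrt(q**2 + q) = sqrt(q + q**2))
57 + D(11, b(-1))*sqrt(4 + 11) = 57 + sqrt((-6 - 1)*(1 + (-6 - 1)))*sqrt(4 + 11) = 57 + sqrt(-7*(1 - 7))*sqrt(15) = 57 + sqrt(-7*(-6))*sqrt(15) = 57 + sqrt(42)*sqrt(15) = 57 + 3*sqrt(70)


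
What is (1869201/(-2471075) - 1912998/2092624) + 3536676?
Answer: 9144126033293767263/2585515425400 ≈ 3.5367e+6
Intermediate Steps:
(1869201/(-2471075) - 1912998/2092624) + 3536676 = (1869201*(-1/2471075) - 1912998*1/2092624) + 3536676 = (-1869201/2471075 - 956499/1046312) + 3536676 = -4319348203137/2585515425400 + 3536676 = 9144126033293767263/2585515425400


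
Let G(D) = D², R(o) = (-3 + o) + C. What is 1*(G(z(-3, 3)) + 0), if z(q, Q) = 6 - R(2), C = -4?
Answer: 121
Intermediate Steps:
R(o) = -7 + o (R(o) = (-3 + o) - 4 = -7 + o)
z(q, Q) = 11 (z(q, Q) = 6 - (-7 + 2) = 6 - 1*(-5) = 6 + 5 = 11)
1*(G(z(-3, 3)) + 0) = 1*(11² + 0) = 1*(121 + 0) = 1*121 = 121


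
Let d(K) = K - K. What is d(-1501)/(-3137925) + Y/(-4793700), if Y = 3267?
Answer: -1089/1597900 ≈ -0.00068152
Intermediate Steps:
d(K) = 0
d(-1501)/(-3137925) + Y/(-4793700) = 0/(-3137925) + 3267/(-4793700) = 0*(-1/3137925) + 3267*(-1/4793700) = 0 - 1089/1597900 = -1089/1597900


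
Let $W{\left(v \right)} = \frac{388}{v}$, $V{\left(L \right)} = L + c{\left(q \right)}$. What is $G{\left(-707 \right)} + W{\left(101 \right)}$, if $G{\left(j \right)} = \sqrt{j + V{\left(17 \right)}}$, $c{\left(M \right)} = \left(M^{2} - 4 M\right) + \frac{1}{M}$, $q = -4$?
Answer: $\frac{388}{101} + \frac{i \sqrt{2633}}{2} \approx 3.8416 + 25.656 i$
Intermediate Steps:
$c{\left(M \right)} = \frac{1}{M} + M^{2} - 4 M$
$V{\left(L \right)} = \frac{127}{4} + L$ ($V{\left(L \right)} = L + \frac{1 + \left(-4\right)^{2} \left(-4 - 4\right)}{-4} = L - \frac{1 + 16 \left(-8\right)}{4} = L - \frac{1 - 128}{4} = L - - \frac{127}{4} = L + \frac{127}{4} = \frac{127}{4} + L$)
$G{\left(j \right)} = \sqrt{\frac{195}{4} + j}$ ($G{\left(j \right)} = \sqrt{j + \left(\frac{127}{4} + 17\right)} = \sqrt{j + \frac{195}{4}} = \sqrt{\frac{195}{4} + j}$)
$G{\left(-707 \right)} + W{\left(101 \right)} = \frac{\sqrt{195 + 4 \left(-707\right)}}{2} + \frac{388}{101} = \frac{\sqrt{195 - 2828}}{2} + 388 \cdot \frac{1}{101} = \frac{\sqrt{-2633}}{2} + \frac{388}{101} = \frac{i \sqrt{2633}}{2} + \frac{388}{101} = \frac{388}{101} + \frac{i \sqrt{2633}}{2}$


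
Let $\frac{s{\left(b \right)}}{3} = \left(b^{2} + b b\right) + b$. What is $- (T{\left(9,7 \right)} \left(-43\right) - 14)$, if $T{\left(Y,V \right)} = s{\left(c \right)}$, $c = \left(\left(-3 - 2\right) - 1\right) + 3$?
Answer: $1949$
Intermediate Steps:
$c = -3$ ($c = \left(\left(-3 - 2\right) - 1\right) + 3 = \left(-5 - 1\right) + 3 = -6 + 3 = -3$)
$s{\left(b \right)} = 3 b + 6 b^{2}$ ($s{\left(b \right)} = 3 \left(\left(b^{2} + b b\right) + b\right) = 3 \left(\left(b^{2} + b^{2}\right) + b\right) = 3 \left(2 b^{2} + b\right) = 3 \left(b + 2 b^{2}\right) = 3 b + 6 b^{2}$)
$T{\left(Y,V \right)} = 45$ ($T{\left(Y,V \right)} = 3 \left(-3\right) \left(1 + 2 \left(-3\right)\right) = 3 \left(-3\right) \left(1 - 6\right) = 3 \left(-3\right) \left(-5\right) = 45$)
$- (T{\left(9,7 \right)} \left(-43\right) - 14) = - (45 \left(-43\right) - 14) = - (-1935 - 14) = \left(-1\right) \left(-1949\right) = 1949$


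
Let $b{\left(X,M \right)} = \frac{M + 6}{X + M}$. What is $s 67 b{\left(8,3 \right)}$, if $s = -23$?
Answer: $- \frac{13869}{11} \approx -1260.8$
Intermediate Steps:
$b{\left(X,M \right)} = \frac{6 + M}{M + X}$
$s 67 b{\left(8,3 \right)} = \left(-23\right) 67 \frac{6 + 3}{3 + 8} = - 1541 \cdot \frac{1}{11} \cdot 9 = \left(-1541\right) \frac{9}{11} = - \frac{13869}{11}$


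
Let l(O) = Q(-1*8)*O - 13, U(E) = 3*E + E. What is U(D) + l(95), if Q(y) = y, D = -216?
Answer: -1637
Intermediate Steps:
U(E) = 4*E
l(O) = -13 - 8*O (l(O) = (-1*8)*O - 13 = -8*O - 13 = -13 - 8*O)
U(D) + l(95) = 4*(-216) + (-13 - 8*95) = -864 + (-13 - 760) = -864 - 773 = -1637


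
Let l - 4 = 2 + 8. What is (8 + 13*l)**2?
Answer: 36100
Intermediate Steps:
l = 14 (l = 4 + (2 + 8) = 4 + 10 = 14)
(8 + 13*l)**2 = (8 + 13*14)**2 = (8 + 182)**2 = 190**2 = 36100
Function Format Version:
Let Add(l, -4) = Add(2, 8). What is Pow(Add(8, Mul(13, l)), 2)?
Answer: 36100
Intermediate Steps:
l = 14 (l = Add(4, Add(2, 8)) = Add(4, 10) = 14)
Pow(Add(8, Mul(13, l)), 2) = Pow(Add(8, Mul(13, 14)), 2) = Pow(Add(8, 182), 2) = Pow(190, 2) = 36100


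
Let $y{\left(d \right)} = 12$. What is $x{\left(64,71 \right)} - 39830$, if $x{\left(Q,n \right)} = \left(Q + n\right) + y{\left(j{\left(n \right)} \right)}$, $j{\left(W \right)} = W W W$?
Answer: $-39683$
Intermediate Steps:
$j{\left(W \right)} = W^{3}$ ($j{\left(W \right)} = W^{2} W = W^{3}$)
$x{\left(Q,n \right)} = 12 + Q + n$ ($x{\left(Q,n \right)} = \left(Q + n\right) + 12 = 12 + Q + n$)
$x{\left(64,71 \right)} - 39830 = \left(12 + 64 + 71\right) - 39830 = 147 - 39830 = -39683$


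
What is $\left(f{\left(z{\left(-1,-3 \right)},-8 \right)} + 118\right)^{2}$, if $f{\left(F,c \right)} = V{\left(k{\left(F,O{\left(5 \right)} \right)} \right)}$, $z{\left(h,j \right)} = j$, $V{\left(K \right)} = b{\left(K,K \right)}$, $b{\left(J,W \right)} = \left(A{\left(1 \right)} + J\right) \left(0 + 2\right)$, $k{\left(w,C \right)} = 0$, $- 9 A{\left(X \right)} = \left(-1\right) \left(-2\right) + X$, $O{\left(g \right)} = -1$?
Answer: $\frac{123904}{9} \approx 13767.0$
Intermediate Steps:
$A{\left(X \right)} = - \frac{2}{9} - \frac{X}{9}$ ($A{\left(X \right)} = - \frac{\left(-1\right) \left(-2\right) + X}{9} = - \frac{2 + X}{9} = - \frac{2}{9} - \frac{X}{9}$)
$b{\left(J,W \right)} = - \frac{2}{3} + 2 J$ ($b{\left(J,W \right)} = \left(\left(- \frac{2}{9} - \frac{1}{9}\right) + J\right) \left(0 + 2\right) = \left(\left(- \frac{2}{9} - \frac{1}{9}\right) + J\right) 2 = \left(- \frac{1}{3} + J\right) 2 = - \frac{2}{3} + 2 J$)
$V{\left(K \right)} = - \frac{2}{3} + 2 K$
$f{\left(F,c \right)} = - \frac{2}{3}$ ($f{\left(F,c \right)} = - \frac{2}{3} + 2 \cdot 0 = - \frac{2}{3} + 0 = - \frac{2}{3}$)
$\left(f{\left(z{\left(-1,-3 \right)},-8 \right)} + 118\right)^{2} = \left(- \frac{2}{3} + 118\right)^{2} = \left(\frac{352}{3}\right)^{2} = \frac{123904}{9}$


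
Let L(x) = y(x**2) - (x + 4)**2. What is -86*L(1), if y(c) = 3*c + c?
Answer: 1806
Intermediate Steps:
y(c) = 4*c
L(x) = -(4 + x)**2 + 4*x**2 (L(x) = 4*x**2 - (x + 4)**2 = 4*x**2 - (4 + x)**2 = -(4 + x)**2 + 4*x**2)
-86*L(1) = -86*(-(4 + 1)**2 + 4*1**2) = -86*(-1*5**2 + 4*1) = -86*(-1*25 + 4) = -86*(-25 + 4) = -86*(-21) = 1806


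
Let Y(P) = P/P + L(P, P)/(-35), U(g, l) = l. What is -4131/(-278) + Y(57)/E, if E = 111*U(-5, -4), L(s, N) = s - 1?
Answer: 1528609/102860 ≈ 14.861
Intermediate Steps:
L(s, N) = -1 + s
Y(P) = 36/35 - P/35 (Y(P) = P/P + (-1 + P)/(-35) = 1 + (-1 + P)*(-1/35) = 1 + (1/35 - P/35) = 36/35 - P/35)
E = -444 (E = 111*(-4) = -444)
-4131/(-278) + Y(57)/E = -4131/(-278) + (36/35 - 1/35*57)/(-444) = -4131*(-1/278) + (36/35 - 57/35)*(-1/444) = 4131/278 - ⅗*(-1/444) = 4131/278 + 1/740 = 1528609/102860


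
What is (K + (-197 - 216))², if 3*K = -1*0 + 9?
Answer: 168100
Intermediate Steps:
K = 3 (K = (-1*0 + 9)/3 = (0 + 9)/3 = (⅓)*9 = 3)
(K + (-197 - 216))² = (3 + (-197 - 216))² = (3 - 413)² = (-410)² = 168100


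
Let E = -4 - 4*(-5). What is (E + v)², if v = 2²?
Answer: 400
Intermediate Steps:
E = 16 (E = -4 + 20 = 16)
v = 4
(E + v)² = (16 + 4)² = 20² = 400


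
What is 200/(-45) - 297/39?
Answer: -1411/117 ≈ -12.060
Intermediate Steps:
200/(-45) - 297/39 = 200*(-1/45) - 297*1/39 = -40/9 - 99/13 = -1411/117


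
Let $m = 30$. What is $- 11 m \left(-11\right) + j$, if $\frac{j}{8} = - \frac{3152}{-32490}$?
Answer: $\frac{58981958}{16245} \approx 3630.8$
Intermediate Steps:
$j = \frac{12608}{16245}$ ($j = 8 \left(- \frac{3152}{-32490}\right) = 8 \left(\left(-3152\right) \left(- \frac{1}{32490}\right)\right) = 8 \cdot \frac{1576}{16245} = \frac{12608}{16245} \approx 0.77612$)
$- 11 m \left(-11\right) + j = \left(-11\right) 30 \left(-11\right) + \frac{12608}{16245} = \left(-330\right) \left(-11\right) + \frac{12608}{16245} = 3630 + \frac{12608}{16245} = \frac{58981958}{16245}$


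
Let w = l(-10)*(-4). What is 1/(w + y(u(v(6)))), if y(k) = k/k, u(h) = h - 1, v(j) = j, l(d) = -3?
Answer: 1/13 ≈ 0.076923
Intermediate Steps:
w = 12 (w = -3*(-4) = 12)
u(h) = -1 + h
y(k) = 1
1/(w + y(u(v(6)))) = 1/(12 + 1) = 1/13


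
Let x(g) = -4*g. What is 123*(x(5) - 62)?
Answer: -10086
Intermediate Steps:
123*(x(5) - 62) = 123*(-4*5 - 62) = 123*(-20 - 62) = 123*(-82) = -10086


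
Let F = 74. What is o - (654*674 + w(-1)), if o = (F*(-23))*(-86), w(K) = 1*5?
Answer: -294429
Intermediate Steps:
w(K) = 5
o = 146372 (o = (74*(-23))*(-86) = -1702*(-86) = 146372)
o - (654*674 + w(-1)) = 146372 - (654*674 + 5) = 146372 - (440796 + 5) = 146372 - 1*440801 = 146372 - 440801 = -294429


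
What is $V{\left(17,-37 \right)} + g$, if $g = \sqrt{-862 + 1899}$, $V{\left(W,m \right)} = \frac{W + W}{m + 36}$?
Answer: $-34 + \sqrt{1037} \approx -1.7975$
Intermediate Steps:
$V{\left(W,m \right)} = \frac{2 W}{36 + m}$
$g = \sqrt{1037} \approx 32.203$
$V{\left(17,-37 \right)} + g = 2 \cdot 17 \frac{1}{36 - 37} + \sqrt{1037} = 2 \cdot 17 \frac{1}{-1} + \sqrt{1037} = 2 \cdot 17 \left(-1\right) + \sqrt{1037} = -34 + \sqrt{1037}$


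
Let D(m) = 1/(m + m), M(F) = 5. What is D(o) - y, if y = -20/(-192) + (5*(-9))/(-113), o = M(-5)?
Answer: -10913/27120 ≈ -0.40240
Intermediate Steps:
o = 5
y = 2725/5424 (y = -20*(-1/192) - 45*(-1/113) = 5/48 + 45/113 = 2725/5424 ≈ 0.50240)
D(m) = 1/(2*m)
D(o) - y = (½)/5 - 1*2725/5424 = (½)*(⅕) - 2725/5424 = ⅒ - 2725/5424 = -10913/27120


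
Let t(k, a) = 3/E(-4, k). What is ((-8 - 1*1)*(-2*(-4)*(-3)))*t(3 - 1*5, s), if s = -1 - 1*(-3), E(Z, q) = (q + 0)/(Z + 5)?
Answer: -324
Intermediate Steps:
E(Z, q) = q/(5 + Z)
s = 2 (s = -1 + 3 = 2)
t(k, a) = 3/k (t(k, a) = 3/((k/(5 - 4))) = 3/((k/1)) = 3/((k*1)) = 3/k)
((-8 - 1*1)*(-2*(-4)*(-3)))*t(3 - 1*5, s) = ((-8 - 1*1)*(-2*(-4)*(-3)))*(3/(3 - 1*5)) = ((-8 - 1)*(8*(-3)))*(3/(3 - 5)) = (-9*(-24))*(3/(-2)) = 216*(3*(-½)) = 216*(-3/2) = -324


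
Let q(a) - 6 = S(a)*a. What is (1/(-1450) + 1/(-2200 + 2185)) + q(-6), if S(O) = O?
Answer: 182407/4350 ≈ 41.933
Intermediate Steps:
q(a) = 6 + a² (q(a) = 6 + a*a = 6 + a²)
(1/(-1450) + 1/(-2200 + 2185)) + q(-6) = (1/(-1450) + 1/(-2200 + 2185)) + (6 + (-6)²) = (-1/1450 + 1/(-15)) + (6 + 36) = (-1/1450 - 1/15) + 42 = -293/4350 + 42 = 182407/4350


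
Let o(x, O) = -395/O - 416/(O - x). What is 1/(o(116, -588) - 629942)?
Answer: -6468/4074456689 ≈ -1.5875e-6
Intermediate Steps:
o(x, O) = -416/(O - x) - 395/O
1/(o(116, -588) - 629942) = 1/((-811*(-588) + 395*116)/((-588)*(-588 - 1*116)) - 629942) = 1/(-(476868 + 45820)/(588*(-588 - 116)) - 629942) = 1/(-1/588*522688/(-704) - 629942) = 1/(-1/588*(-1/704)*522688 - 629942) = 1/(8167/6468 - 629942) = 1/(-4074456689/6468) = -6468/4074456689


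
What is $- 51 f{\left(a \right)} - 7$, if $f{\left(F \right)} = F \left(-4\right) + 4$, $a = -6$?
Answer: $-1435$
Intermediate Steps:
$f{\left(F \right)} = 4 - 4 F$ ($f{\left(F \right)} = - 4 F + 4 = 4 - 4 F$)
$- 51 f{\left(a \right)} - 7 = - 51 \left(4 - -24\right) - 7 = - 51 \left(4 + 24\right) - 7 = \left(-51\right) 28 - 7 = -1428 - 7 = -1435$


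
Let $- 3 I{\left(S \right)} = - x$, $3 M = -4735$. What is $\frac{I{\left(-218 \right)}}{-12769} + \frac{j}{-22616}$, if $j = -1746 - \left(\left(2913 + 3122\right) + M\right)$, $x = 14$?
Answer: $\frac{29661116}{108293889} \approx 0.27389$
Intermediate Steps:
$M = - \frac{4735}{3}$ ($M = \frac{1}{3} \left(-4735\right) = - \frac{4735}{3} \approx -1578.3$)
$I{\left(S \right)} = \frac{14}{3}$ ($I{\left(S \right)} = - \frac{\left(-1\right) 14}{3} = \left(- \frac{1}{3}\right) \left(-14\right) = \frac{14}{3}$)
$j = - \frac{18608}{3}$ ($j = -1746 - \left(\left(2913 + 3122\right) - \frac{4735}{3}\right) = -1746 - \left(6035 - \frac{4735}{3}\right) = -1746 - \frac{13370}{3} = - \frac{18608}{3} \approx -6202.7$)
$\frac{I{\left(-218 \right)}}{-12769} + \frac{j}{-22616} = \frac{14}{3 \left(-12769\right)} - \frac{18608}{3 \left(-22616\right)} = \frac{14}{3} \left(- \frac{1}{12769}\right) - - \frac{2326}{8481} = - \frac{14}{38307} + \frac{2326}{8481} = \frac{29661116}{108293889}$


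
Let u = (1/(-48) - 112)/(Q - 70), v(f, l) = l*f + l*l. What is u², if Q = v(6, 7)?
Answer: 28912129/1016064 ≈ 28.455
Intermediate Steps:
v(f, l) = l² + f*l (v(f, l) = f*l + l² = l² + f*l)
Q = 91 (Q = 7*(6 + 7) = 7*13 = 91)
u = -5377/1008 (u = (1/(-48) - 112)/(91 - 70) = (-1/48 - 112)/21 = -5377/48*1/21 = -5377/1008 ≈ -5.3343)
u² = (-5377/1008)² = 28912129/1016064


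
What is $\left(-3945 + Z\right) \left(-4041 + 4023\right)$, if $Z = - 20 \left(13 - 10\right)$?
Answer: $72090$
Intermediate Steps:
$Z = -60$ ($Z = \left(-20\right) 3 = -60$)
$\left(-3945 + Z\right) \left(-4041 + 4023\right) = \left(-3945 - 60\right) \left(-4041 + 4023\right) = \left(-4005\right) \left(-18\right) = 72090$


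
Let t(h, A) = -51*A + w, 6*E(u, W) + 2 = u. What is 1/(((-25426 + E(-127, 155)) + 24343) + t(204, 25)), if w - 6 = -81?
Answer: -2/4909 ≈ -0.00040741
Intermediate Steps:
w = -75 (w = 6 - 81 = -75)
E(u, W) = -1/3 + u/6
t(h, A) = -75 - 51*A (t(h, A) = -51*A - 75 = -75 - 51*A)
1/(((-25426 + E(-127, 155)) + 24343) + t(204, 25)) = 1/(((-25426 + (-1/3 + (1/6)*(-127))) + 24343) + (-75 - 51*25)) = 1/(((-25426 + (-1/3 - 127/6)) + 24343) + (-75 - 1275)) = 1/(((-25426 - 43/2) + 24343) - 1350) = 1/((-50895/2 + 24343) - 1350) = 1/(-2209/2 - 1350) = 1/(-4909/2) = -2/4909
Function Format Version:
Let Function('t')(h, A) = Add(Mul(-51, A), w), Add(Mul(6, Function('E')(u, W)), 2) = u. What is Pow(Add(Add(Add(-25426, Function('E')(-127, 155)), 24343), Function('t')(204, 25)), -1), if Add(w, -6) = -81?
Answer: Rational(-2, 4909) ≈ -0.00040741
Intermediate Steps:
w = -75 (w = Add(6, -81) = -75)
Function('E')(u, W) = Add(Rational(-1, 3), Mul(Rational(1, 6), u))
Function('t')(h, A) = Add(-75, Mul(-51, A)) (Function('t')(h, A) = Add(Mul(-51, A), -75) = Add(-75, Mul(-51, A)))
Pow(Add(Add(Add(-25426, Function('E')(-127, 155)), 24343), Function('t')(204, 25)), -1) = Pow(Add(Add(Add(-25426, Add(Rational(-1, 3), Mul(Rational(1, 6), -127))), 24343), Add(-75, Mul(-51, 25))), -1) = Pow(Add(Add(Add(-25426, Add(Rational(-1, 3), Rational(-127, 6))), 24343), Add(-75, -1275)), -1) = Pow(Add(Add(Add(-25426, Rational(-43, 2)), 24343), -1350), -1) = Pow(Add(Add(Rational(-50895, 2), 24343), -1350), -1) = Pow(Add(Rational(-2209, 2), -1350), -1) = Pow(Rational(-4909, 2), -1) = Rational(-2, 4909)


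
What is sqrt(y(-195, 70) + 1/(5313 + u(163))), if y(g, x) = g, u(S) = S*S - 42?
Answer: I*sqrt(12355510010)/7960 ≈ 13.964*I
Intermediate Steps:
u(S) = -42 + S**2 (u(S) = S**2 - 42 = -42 + S**2)
sqrt(y(-195, 70) + 1/(5313 + u(163))) = sqrt(-195 + 1/(5313 + (-42 + 163**2))) = sqrt(-195 + 1/(5313 + (-42 + 26569))) = sqrt(-195 + 1/(5313 + 26527)) = sqrt(-195 + 1/31840) = sqrt(-6208799/31840) = I*sqrt(12355510010)/7960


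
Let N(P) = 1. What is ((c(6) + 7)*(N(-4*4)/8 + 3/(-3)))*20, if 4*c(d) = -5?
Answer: -805/8 ≈ -100.63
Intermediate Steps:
c(d) = -5/4 (c(d) = (1/4)*(-5) = -5/4)
((c(6) + 7)*(N(-4*4)/8 + 3/(-3)))*20 = ((-5/4 + 7)*(1/8 + 3/(-3)))*20 = (23*(1*(1/8) + 3*(-1/3))/4)*20 = (23*(1/8 - 1)/4)*20 = ((23/4)*(-7/8))*20 = -161/32*20 = -805/8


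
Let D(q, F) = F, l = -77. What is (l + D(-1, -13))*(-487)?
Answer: 43830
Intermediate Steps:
(l + D(-1, -13))*(-487) = (-77 - 13)*(-487) = -90*(-487) = 43830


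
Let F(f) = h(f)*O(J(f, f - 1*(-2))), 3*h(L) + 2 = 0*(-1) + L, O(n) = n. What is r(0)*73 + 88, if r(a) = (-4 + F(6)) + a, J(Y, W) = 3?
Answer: 88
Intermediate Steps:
h(L) = -⅔ + L/3 (h(L) = -⅔ + (0*(-1) + L)/3 = -⅔ + (0 + L)/3 = -⅔ + L/3)
F(f) = -2 + f (F(f) = (-⅔ + f/3)*3 = -2 + f)
r(a) = a (r(a) = (-4 + (-2 + 6)) + a = (-4 + 4) + a = 0 + a = a)
r(0)*73 + 88 = 0*73 + 88 = 0 + 88 = 88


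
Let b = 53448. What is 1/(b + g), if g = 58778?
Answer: 1/112226 ≈ 8.9106e-6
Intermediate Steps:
1/(b + g) = 1/(53448 + 58778) = 1/112226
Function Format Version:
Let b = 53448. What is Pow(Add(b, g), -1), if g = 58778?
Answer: Rational(1, 112226) ≈ 8.9106e-6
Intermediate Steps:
Pow(Add(b, g), -1) = Pow(Add(53448, 58778), -1) = Pow(112226, -1) = Rational(1, 112226)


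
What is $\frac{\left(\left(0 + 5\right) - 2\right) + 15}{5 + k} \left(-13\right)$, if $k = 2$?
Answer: $- \frac{234}{7} \approx -33.429$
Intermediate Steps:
$\frac{\left(\left(0 + 5\right) - 2\right) + 15}{5 + k} \left(-13\right) = \frac{\left(\left(0 + 5\right) - 2\right) + 15}{5 + 2} \left(-13\right) = \frac{\left(5 - 2\right) + 15}{7} \left(-13\right) = \left(3 + 15\right) \frac{1}{7} \left(-13\right) = 18 \cdot \frac{1}{7} \left(-13\right) = \frac{18}{7} \left(-13\right) = - \frac{234}{7}$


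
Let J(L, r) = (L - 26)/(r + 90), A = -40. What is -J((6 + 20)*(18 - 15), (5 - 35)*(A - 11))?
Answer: -13/405 ≈ -0.032099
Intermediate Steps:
J(L, r) = (-26 + L)/(90 + r)
-J((6 + 20)*(18 - 15), (5 - 35)*(A - 11)) = -(-26 + (6 + 20)*(18 - 15))/(90 + (5 - 35)*(-40 - 11)) = -(-26 + 26*3)/(90 - 30*(-51)) = -(-26 + 78)/(90 + 1530) = -52/1620 = -1*13/405 = -13/405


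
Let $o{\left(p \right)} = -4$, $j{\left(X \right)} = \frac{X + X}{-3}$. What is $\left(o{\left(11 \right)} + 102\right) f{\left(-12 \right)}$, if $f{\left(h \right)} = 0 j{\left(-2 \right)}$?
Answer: $0$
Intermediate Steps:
$j{\left(X \right)} = - \frac{2 X}{3}$ ($j{\left(X \right)} = 2 X \left(- \frac{1}{3}\right) = - \frac{2 X}{3}$)
$f{\left(h \right)} = 0$ ($f{\left(h \right)} = 0 \left(\left(- \frac{2}{3}\right) \left(-2\right)\right) = 0 \cdot \frac{4}{3} = 0$)
$\left(o{\left(11 \right)} + 102\right) f{\left(-12 \right)} = \left(-4 + 102\right) 0 = 98 \cdot 0 = 0$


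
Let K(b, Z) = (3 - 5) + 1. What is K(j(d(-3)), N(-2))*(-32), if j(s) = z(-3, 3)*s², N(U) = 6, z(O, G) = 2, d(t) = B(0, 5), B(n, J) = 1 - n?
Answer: 32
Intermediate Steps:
d(t) = 1 (d(t) = 1 - 1*0 = 1 + 0 = 1)
j(s) = 2*s²
K(b, Z) = -1 (K(b, Z) = -2 + 1 = -1)
K(j(d(-3)), N(-2))*(-32) = -1*(-32) = 32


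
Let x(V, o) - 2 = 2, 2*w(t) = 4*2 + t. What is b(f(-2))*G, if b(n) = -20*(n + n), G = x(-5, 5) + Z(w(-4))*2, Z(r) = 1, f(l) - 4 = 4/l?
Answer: -480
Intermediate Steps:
f(l) = 4 + 4/l
w(t) = 4 + t/2 (w(t) = (4*2 + t)/2 = (8 + t)/2 = 4 + t/2)
x(V, o) = 4 (x(V, o) = 2 + 2 = 4)
G = 6 (G = 4 + 1*2 = 4 + 2 = 6)
b(n) = -40*n
b(f(-2))*G = -40*(4 + 4/(-2))*6 = -40*(4 + 4*(-½))*6 = -40*(4 - 2)*6 = -40*2*6 = -80*6 = -480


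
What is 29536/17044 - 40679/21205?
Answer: -16755499/90354505 ≈ -0.18544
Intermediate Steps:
29536/17044 - 40679/21205 = 29536*(1/17044) - 40679*1/21205 = 7384/4261 - 40679/21205 = -16755499/90354505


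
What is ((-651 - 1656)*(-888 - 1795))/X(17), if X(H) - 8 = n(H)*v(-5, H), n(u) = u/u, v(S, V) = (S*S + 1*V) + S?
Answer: 2063227/15 ≈ 1.3755e+5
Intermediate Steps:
v(S, V) = S + V + S² (v(S, V) = (S² + V) + S = (V + S²) + S = S + V + S²)
n(u) = 1
X(H) = 28 + H (X(H) = 8 + 1*(-5 + H + (-5)²) = 8 + 1*(-5 + H + 25) = 8 + 1*(20 + H) = 8 + (20 + H) = 28 + H)
((-651 - 1656)*(-888 - 1795))/X(17) = ((-651 - 1656)*(-888 - 1795))/(28 + 17) = -2307*(-2683)/45 = 6189681*(1/45) = 2063227/15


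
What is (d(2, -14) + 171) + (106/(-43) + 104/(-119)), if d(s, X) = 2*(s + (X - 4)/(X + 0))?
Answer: 891547/5117 ≈ 174.23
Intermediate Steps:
d(s, X) = 2*s + 2*(-4 + X)/X (d(s, X) = 2*(s + (-4 + X)/X) = 2*s + 2*(-4 + X)/X)
(d(2, -14) + 171) + (106/(-43) + 104/(-119)) = ((2 - 8/(-14) + 2*2) + 171) + (106/(-43) + 104/(-119)) = ((2 - 8*(-1/14) + 4) + 171) + (106*(-1/43) + 104*(-1/119)) = ((2 + 4/7 + 4) + 171) + (-106/43 - 104/119) = (46/7 + 171) - 17086/5117 = 1243/7 - 17086/5117 = 891547/5117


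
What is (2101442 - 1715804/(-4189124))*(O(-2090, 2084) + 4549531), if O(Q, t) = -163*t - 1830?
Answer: 9260989187114197377/1047281 ≈ 8.8429e+12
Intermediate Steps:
O(Q, t) = -1830 - 163*t
(2101442 - 1715804/(-4189124))*(O(-2090, 2084) + 4549531) = (2101442 - 1715804/(-4189124))*((-1830 - 163*2084) + 4549531) = (2101442 - 1715804*(-1/4189124))*((-1830 - 339692) + 4549531) = (2101442 + 428951/1047281)*(-341522 + 4549531) = (2200800708153/1047281)*4208009 = 9260989187114197377/1047281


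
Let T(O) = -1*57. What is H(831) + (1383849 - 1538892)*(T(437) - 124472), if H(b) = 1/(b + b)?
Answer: 32088815279515/1662 ≈ 1.9307e+10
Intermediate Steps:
T(O) = -57
H(b) = 1/(2*b)
H(831) + (1383849 - 1538892)*(T(437) - 124472) = (1/2)/831 + (1383849 - 1538892)*(-57 - 124472) = (1/2)*(1/831) - 155043*(-124529) = 1/1662 + 19307349747 = 32088815279515/1662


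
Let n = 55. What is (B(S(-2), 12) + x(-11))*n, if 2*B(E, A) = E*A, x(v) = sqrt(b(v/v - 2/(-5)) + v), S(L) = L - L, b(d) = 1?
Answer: 55*I*sqrt(10) ≈ 173.93*I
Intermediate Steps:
S(L) = 0
x(v) = sqrt(1 + v)
B(E, A) = A*E/2 (B(E, A) = (E*A)/2 = (A*E)/2 = A*E/2)
(B(S(-2), 12) + x(-11))*n = ((1/2)*12*0 + sqrt(1 - 11))*55 = (0 + sqrt(-10))*55 = (0 + I*sqrt(10))*55 = (I*sqrt(10))*55 = 55*I*sqrt(10)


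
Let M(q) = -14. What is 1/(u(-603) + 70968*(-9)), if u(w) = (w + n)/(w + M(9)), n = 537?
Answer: -617/394085238 ≈ -1.5657e-6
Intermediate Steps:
u(w) = (537 + w)/(-14 + w) (u(w) = (w + 537)/(w - 14) = (537 + w)/(-14 + w))
1/(u(-603) + 70968*(-9)) = 1/((537 - 603)/(-14 - 603) + 70968*(-9)) = 1/(-66/(-617) - 638712) = 1/(-1/617*(-66) - 638712) = 1/(66/617 - 638712) = 1/(-394085238/617) = -617/394085238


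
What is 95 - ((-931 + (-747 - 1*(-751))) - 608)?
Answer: 1630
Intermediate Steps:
95 - ((-931 + (-747 - 1*(-751))) - 608) = 95 - ((-931 + (-747 + 751)) - 608) = 95 - ((-931 + 4) - 608) = 95 - (-927 - 608) = 95 - 1*(-1535) = 95 + 1535 = 1630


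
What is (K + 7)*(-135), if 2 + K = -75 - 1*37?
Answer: 14445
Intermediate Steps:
K = -114 (K = -2 + (-75 - 1*37) = -2 + (-75 - 37) = -2 - 112 = -114)
(K + 7)*(-135) = (-114 + 7)*(-135) = -107*(-135) = 14445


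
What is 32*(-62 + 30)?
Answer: -1024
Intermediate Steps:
32*(-62 + 30) = 32*(-32) = -1024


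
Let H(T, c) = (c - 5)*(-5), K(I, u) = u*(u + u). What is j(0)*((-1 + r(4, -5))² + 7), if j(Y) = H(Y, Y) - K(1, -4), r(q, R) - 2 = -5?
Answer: -161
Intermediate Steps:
K(I, u) = 2*u² (K(I, u) = u*(2*u) = 2*u²)
r(q, R) = -3 (r(q, R) = 2 - 5 = -3)
H(T, c) = 25 - 5*c (H(T, c) = (-5 + c)*(-5) = 25 - 5*c)
j(Y) = -7 - 5*Y (j(Y) = (25 - 5*Y) - 2*(-4)² = (25 - 5*Y) - 2*16 = (25 - 5*Y) - 1*32 = (25 - 5*Y) - 32 = -7 - 5*Y)
j(0)*((-1 + r(4, -5))² + 7) = (-7 - 5*0)*((-1 - 3)² + 7) = (-7 + 0)*((-4)² + 7) = -7*(16 + 7) = -7*23 = -161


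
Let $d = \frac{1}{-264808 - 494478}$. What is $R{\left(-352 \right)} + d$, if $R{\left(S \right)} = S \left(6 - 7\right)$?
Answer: $\frac{267268671}{759286} \approx 352.0$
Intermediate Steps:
$d = - \frac{1}{759286}$ ($d = \frac{1}{-759286} = - \frac{1}{759286} \approx -1.317 \cdot 10^{-6}$)
$R{\left(S \right)} = - S$ ($R{\left(S \right)} = S \left(-1\right) = - S$)
$R{\left(-352 \right)} + d = \left(-1\right) \left(-352\right) - \frac{1}{759286} = 352 - \frac{1}{759286} = \frac{267268671}{759286}$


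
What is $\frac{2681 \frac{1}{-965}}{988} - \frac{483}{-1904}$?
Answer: $\frac{16264187}{64832560} \approx 0.25086$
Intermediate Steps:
$\frac{2681 \frac{1}{-965}}{988} - \frac{483}{-1904} = 2681 \left(- \frac{1}{965}\right) \frac{1}{988} - - \frac{69}{272} = \left(- \frac{2681}{965}\right) \frac{1}{988} + \frac{69}{272} = - \frac{2681}{953420} + \frac{69}{272} = \frac{16264187}{64832560}$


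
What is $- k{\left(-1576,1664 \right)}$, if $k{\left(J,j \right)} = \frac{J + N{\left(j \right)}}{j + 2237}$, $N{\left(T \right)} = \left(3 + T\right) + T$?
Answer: $- \frac{1755}{3901} \approx -0.44988$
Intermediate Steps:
$N{\left(T \right)} = 3 + 2 T$
$k{\left(J,j \right)} = \frac{3 + J + 2 j}{2237 + j}$ ($k{\left(J,j \right)} = \frac{J + \left(3 + 2 j\right)}{j + 2237} = \frac{3 + J + 2 j}{2237 + j}$)
$- k{\left(-1576,1664 \right)} = - \frac{3 - 1576 + 2 \cdot 1664}{2237 + 1664} = - \frac{3 - 1576 + 3328}{3901} = - \frac{1755}{3901}$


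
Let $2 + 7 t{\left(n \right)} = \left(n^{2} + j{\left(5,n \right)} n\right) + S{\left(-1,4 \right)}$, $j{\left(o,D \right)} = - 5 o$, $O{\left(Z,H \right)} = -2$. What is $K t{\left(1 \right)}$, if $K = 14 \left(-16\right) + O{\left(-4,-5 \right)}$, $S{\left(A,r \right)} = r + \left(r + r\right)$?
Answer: $452$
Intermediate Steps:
$S{\left(A,r \right)} = 3 r$ ($S{\left(A,r \right)} = r + 2 r = 3 r$)
$K = -226$ ($K = 14 \left(-16\right) - 2 = -224 - 2 = -226$)
$t{\left(n \right)} = \frac{10}{7} - \frac{25 n}{7} + \frac{n^{2}}{7}$ ($t{\left(n \right)} = - \frac{2}{7} + \frac{\left(n^{2} + \left(-5\right) 5 n\right) + 3 \cdot 4}{7} = - \frac{2}{7} + \frac{\left(n^{2} - 25 n\right) + 12}{7} = - \frac{2}{7} + \frac{12 + n^{2} - 25 n}{7} = - \frac{2}{7} + \left(\frac{12}{7} - \frac{25 n}{7} + \frac{n^{2}}{7}\right) = \frac{10}{7} - \frac{25 n}{7} + \frac{n^{2}}{7}$)
$K t{\left(1 \right)} = - 226 \left(\frac{10}{7} - \frac{25}{7} + \frac{1^{2}}{7}\right) = - 226 \left(\frac{10}{7} - \frac{25}{7} + \frac{1}{7} \cdot 1\right) = - 226 \left(\frac{10}{7} - \frac{25}{7} + \frac{1}{7}\right) = \left(-226\right) \left(-2\right) = 452$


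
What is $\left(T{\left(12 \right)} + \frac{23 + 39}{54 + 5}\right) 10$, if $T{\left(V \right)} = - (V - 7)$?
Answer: $- \frac{2330}{59} \approx -39.492$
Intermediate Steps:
$T{\left(V \right)} = 7 - V$ ($T{\left(V \right)} = - (V - 7) = - (-7 + V) = 7 - V$)
$\left(T{\left(12 \right)} + \frac{23 + 39}{54 + 5}\right) 10 = \left(\left(7 - 12\right) + \frac{23 + 39}{54 + 5}\right) 10 = \left(\left(7 - 12\right) + \frac{62}{59}\right) 10 = \left(-5 + 62 \cdot \frac{1}{59}\right) 10 = \left(-5 + \frac{62}{59}\right) 10 = \left(- \frac{233}{59}\right) 10 = - \frac{2330}{59}$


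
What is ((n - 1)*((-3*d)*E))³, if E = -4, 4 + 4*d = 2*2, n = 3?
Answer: 0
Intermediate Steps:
d = 0 (d = -1 + (2*2)/4 = -1 + (¼)*4 = -1 + 1 = 0)
((n - 1)*((-3*d)*E))³ = ((3 - 1)*(-3*0*(-4)))³ = (2*(0*(-4)))³ = (2*0)³ = 0³ = 0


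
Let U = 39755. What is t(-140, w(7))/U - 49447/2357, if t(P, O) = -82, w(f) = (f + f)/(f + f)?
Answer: -1965958759/93702535 ≈ -20.981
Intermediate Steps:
w(f) = 1 (w(f) = (2*f)/((2*f)) = (2*f)*(1/(2*f)) = 1)
t(-140, w(7))/U - 49447/2357 = -82/39755 - 49447/2357 = -1965958759/93702535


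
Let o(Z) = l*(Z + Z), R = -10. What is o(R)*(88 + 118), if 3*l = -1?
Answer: 4120/3 ≈ 1373.3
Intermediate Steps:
l = -1/3 (l = (1/3)*(-1) = -1/3 ≈ -0.33333)
o(Z) = -2*Z/3 (o(Z) = -(Z + Z)/3 = -2*Z/3)
o(R)*(88 + 118) = (-2/3*(-10))*(88 + 118) = (20/3)*206 = 4120/3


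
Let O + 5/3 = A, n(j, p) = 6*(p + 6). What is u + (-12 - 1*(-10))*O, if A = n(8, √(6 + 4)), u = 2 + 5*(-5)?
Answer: -275/3 - 12*√10 ≈ -129.61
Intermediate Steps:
u = -23 (u = 2 - 25 = -23)
n(j, p) = 36 + 6*p (n(j, p) = 6*(6 + p) = 36 + 6*p)
A = 36 + 6*√10 (A = 36 + 6*√(6 + 4) = 36 + 6*√10 ≈ 54.974)
O = 103/3 + 6*√10 (O = -5/3 + (36 + 6*√10) = 103/3 + 6*√10 ≈ 53.307)
u + (-12 - 1*(-10))*O = -23 + (-12 - 1*(-10))*(103/3 + 6*√10) = -23 + (-12 + 10)*(103/3 + 6*√10) = -23 - 2*(103/3 + 6*√10) = -23 + (-206/3 - 12*√10) = -275/3 - 12*√10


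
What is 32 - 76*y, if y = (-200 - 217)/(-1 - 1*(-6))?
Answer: 31852/5 ≈ 6370.4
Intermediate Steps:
y = -417/5 (y = -417/(-1 + 6) = -417/5 ≈ -83.400)
32 - 76*y = 32 - 76*(-417/5) = 32 + 31692/5 = 31852/5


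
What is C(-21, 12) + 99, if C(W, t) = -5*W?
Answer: 204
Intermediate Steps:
C(-21, 12) + 99 = -5*(-21) + 99 = 105 + 99 = 204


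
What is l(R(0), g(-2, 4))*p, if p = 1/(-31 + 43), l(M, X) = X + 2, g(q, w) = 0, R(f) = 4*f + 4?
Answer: ⅙ ≈ 0.16667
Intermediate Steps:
R(f) = 4 + 4*f
l(M, X) = 2 + X
p = 1/12 ≈ 0.083333
l(R(0), g(-2, 4))*p = (2 + 0)*(1/12) = 2*(1/12) = ⅙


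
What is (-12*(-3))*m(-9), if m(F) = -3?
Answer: -108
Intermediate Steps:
(-12*(-3))*m(-9) = -12*(-3)*(-3) = 36*(-3) = -108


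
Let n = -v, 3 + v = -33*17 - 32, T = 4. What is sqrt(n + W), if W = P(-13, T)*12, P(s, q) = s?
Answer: 2*sqrt(110) ≈ 20.976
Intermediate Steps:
v = -596 (v = -3 + (-33*17 - 32) = -3 + (-561 - 32) = -3 - 593 = -596)
W = -156 (W = -13*12 = -156)
n = 596 (n = -1*(-596) = 596)
sqrt(n + W) = sqrt(596 - 156) = sqrt(440) = 2*sqrt(110)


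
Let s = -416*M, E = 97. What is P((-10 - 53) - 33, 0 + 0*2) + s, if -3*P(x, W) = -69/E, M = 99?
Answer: -3994825/97 ≈ -41184.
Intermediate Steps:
P(x, W) = 23/97 (P(x, W) = -(-23)/97 = -⅓*(-69/97) = 23/97)
s = -41184 (s = -416*99 = -41184)
P((-10 - 53) - 33, 0 + 0*2) + s = 23/97 - 41184 = -3994825/97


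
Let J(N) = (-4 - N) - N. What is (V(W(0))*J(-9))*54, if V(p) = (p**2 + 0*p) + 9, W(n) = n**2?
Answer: 6804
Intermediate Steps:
J(N) = -4 - 2*N
V(p) = 9 + p**2 (V(p) = (p**2 + 0) + 9 = p**2 + 9 = 9 + p**2)
(V(W(0))*J(-9))*54 = ((9 + (0**2)**2)*(-4 - 2*(-9)))*54 = ((9 + 0**2)*(-4 + 18))*54 = ((9 + 0)*14)*54 = (9*14)*54 = 126*54 = 6804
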